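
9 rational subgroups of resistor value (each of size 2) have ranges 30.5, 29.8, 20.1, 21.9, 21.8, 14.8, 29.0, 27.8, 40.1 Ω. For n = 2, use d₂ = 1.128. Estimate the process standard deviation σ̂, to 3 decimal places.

R̄ = (30.5 + 29.8 + 20.1 + 21.9 + 21.8 + 14.8 + 29.0 + 27.8 + 40.1) / 9 = 26.2000
σ̂ = R̄ / d₂ = 26.2000 / 1.128 = 23.2270

23.227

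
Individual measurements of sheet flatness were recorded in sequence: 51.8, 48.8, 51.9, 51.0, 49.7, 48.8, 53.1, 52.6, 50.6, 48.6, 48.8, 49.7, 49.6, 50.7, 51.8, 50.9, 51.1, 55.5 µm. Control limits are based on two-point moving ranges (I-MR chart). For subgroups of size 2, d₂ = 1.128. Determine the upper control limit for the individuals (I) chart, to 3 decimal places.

55.042

X̄ = (51.8 + 48.8 + 51.9 + 51.0 + 49.7 + 48.8 + 53.1 + 52.6 + 50.6 + 48.6 + 48.8 + 49.7 + 49.6 + 50.7 + 51.8 + 50.9 + 51.1 + 55.5) / 18 = 50.8333
Moving ranges: 3.0, 3.1, 0.9, 1.3, 0.9, 4.3, 0.5, 2.0, 2.0, 0.2, 0.9, 0.1, 1.1, 1.1, 0.9, 0.2, 4.4; M̄R̄ = 26.9000 / 17 = 1.5824
UCL = X̄ + 3·M̄R̄/d₂ = 50.8333 + 3 × 1.5824 / 1.128 = 55.0417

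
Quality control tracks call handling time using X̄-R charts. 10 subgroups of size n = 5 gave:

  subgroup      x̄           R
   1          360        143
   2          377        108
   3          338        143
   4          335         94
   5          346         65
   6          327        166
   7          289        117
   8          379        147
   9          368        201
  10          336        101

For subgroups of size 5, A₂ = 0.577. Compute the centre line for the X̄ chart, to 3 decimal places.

X̄̄ = (360 + 377 + 338 + 335 + 346 + 327 + 289 + 379 + 368 + 336) / 10 = 3455.0000 / 10 = 345.5000
CL = X̄̄ = 345.5000

345.500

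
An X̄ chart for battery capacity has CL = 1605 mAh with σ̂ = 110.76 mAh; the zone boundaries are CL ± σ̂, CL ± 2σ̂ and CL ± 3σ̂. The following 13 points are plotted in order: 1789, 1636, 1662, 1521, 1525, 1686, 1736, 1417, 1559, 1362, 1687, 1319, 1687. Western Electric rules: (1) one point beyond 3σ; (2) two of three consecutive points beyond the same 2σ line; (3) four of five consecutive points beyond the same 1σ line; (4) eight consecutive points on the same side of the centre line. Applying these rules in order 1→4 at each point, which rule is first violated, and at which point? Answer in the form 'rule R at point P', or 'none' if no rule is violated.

rule 2 at point 12

Zone of each point (C = within 1σ̂, B = 1σ̂–2σ̂, A = 2σ̂–3σ̂, * = beyond 3σ̂; sign = side of CL): 1:+B, 2:+C, 3:+C, 4:-C, 5:-C, 6:+C, 7:+B, 8:-B, 9:-C, 10:-A, 11:+C, 12:-A, 13:+C
Rule 2 (two of three consecutive points beyond the same 2σ limit) is satisfied at point 12.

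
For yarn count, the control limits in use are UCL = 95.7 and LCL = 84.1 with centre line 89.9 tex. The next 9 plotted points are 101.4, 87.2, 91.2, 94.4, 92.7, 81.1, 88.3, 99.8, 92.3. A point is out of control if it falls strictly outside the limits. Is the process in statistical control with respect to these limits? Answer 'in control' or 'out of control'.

Compare each point to [84.1, 95.7]: sample 1 = 101.4 > UCL; sample 6 = 81.1 < LCL; sample 8 = 99.8 > UCL.

out of control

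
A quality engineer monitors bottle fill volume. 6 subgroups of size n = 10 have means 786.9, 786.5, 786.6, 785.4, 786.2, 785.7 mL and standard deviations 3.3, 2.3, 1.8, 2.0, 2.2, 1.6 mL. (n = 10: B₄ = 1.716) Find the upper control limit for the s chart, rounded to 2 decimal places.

s̄ = (3.3 + 2.3 + 1.8 + 2.0 + 2.2 + 1.6) / 6 = 2.2000
UCL_s = B₄·s̄ = 1.716 × 2.2000 = 3.7752

3.78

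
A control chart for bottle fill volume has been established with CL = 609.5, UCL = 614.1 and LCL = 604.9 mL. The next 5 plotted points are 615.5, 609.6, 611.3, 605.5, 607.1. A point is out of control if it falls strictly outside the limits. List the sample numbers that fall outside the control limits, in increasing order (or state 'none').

Compare each point to [604.9, 614.1]: sample 1 = 615.5 > UCL.

1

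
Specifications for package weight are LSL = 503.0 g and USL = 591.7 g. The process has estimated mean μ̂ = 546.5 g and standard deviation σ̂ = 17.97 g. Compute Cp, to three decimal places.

Cp = (USL − LSL) / (6σ̂) = (591.7 − 503.0) / (6 × 17.97) = 88.7000 / 107.8200 = 0.8227

0.823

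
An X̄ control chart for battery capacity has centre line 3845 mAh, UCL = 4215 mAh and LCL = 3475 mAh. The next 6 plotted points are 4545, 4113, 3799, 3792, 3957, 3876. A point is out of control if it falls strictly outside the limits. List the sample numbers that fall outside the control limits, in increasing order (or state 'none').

Compare each point to [3475, 4215]: sample 1 = 4545 > UCL.

1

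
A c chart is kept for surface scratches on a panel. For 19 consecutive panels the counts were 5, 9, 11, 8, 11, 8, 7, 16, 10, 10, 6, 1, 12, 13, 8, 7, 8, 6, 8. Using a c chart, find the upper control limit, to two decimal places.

17.45

c̄ = (5 + 9 + 11 + 8 + 11 + 8 + 7 + 16 + 10 + 10 + 6 + 1 + 12 + 13 + 8 + 7 + 8 + 6 + 8) / 19 = 164 / 19 = 8.6316
UCL = c̄ + 3√c̄ = 8.6316 + 3 × √8.6316 = 8.6316 + 3 × 2.9380 = 17.4454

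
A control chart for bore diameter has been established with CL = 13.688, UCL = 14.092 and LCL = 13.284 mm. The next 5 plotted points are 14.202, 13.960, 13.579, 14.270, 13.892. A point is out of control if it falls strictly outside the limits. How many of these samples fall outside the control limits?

2

Compare each point to [13.284, 14.092]: sample 1 = 14.202 > UCL; sample 4 = 14.270 > UCL.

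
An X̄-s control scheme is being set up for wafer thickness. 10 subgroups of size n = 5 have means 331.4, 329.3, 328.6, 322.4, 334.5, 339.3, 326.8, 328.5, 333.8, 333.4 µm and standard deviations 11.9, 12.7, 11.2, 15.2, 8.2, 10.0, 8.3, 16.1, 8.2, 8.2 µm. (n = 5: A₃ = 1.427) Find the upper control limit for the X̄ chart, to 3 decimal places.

346.497

X̄̄ = (331.4 + 329.3 + 328.6 + 322.4 + 334.5 + 339.3 + 326.8 + 328.5 + 333.8 + 333.4) / 10 = 330.8000
s̄ = (11.9 + 12.7 + 11.2 + 15.2 + 8.2 + 10.0 + 8.3 + 16.1 + 8.2 + 8.2) / 10 = 11.0000
UCL = X̄̄ + A₃·s̄ = 330.8000 + 1.427 × 11.0000 = 346.4970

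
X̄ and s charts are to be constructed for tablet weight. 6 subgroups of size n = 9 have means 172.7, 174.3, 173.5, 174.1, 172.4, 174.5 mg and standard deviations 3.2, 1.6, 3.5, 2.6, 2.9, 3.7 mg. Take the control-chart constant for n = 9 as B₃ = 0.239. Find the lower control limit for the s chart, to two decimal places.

s̄ = (3.2 + 1.6 + 3.5 + 2.6 + 2.9 + 3.7) / 6 = 2.9167
LCL_s = B₃·s̄ = 0.239 × 2.9167 = 0.6971

0.70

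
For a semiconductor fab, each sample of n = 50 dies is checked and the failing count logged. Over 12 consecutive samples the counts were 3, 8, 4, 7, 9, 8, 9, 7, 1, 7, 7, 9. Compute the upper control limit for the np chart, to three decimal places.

p̄ = Σdᵢ / (k·n) = 79 / (12 × 50) = 0.13167
UCL = np̄ + 3·√(np̄(1−p̄)) = 6.5833 + 3 × √(6.5833×0.86833) = 6.5833 + 3 × 2.3909 = 13.7561

13.756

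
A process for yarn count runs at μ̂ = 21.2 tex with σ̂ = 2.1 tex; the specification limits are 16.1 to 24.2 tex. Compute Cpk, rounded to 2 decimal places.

Cpu = (USL − μ̂) / (3σ̂) = (24.2 − 21.2) / (3 × 2.1) = 0.4762; Cpl = (μ̂ − LSL) / (3σ̂) = (21.2 − 16.1) / (3 × 2.1) = 0.8095; Cpk = min(Cpu, Cpl) = 0.4762

0.48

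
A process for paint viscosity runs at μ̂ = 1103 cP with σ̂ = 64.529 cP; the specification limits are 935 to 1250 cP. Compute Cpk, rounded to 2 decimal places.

Cpu = (USL − μ̂) / (3σ̂) = (1250 − 1103) / (3 × 64.529) = 0.7593; Cpl = (μ̂ − LSL) / (3σ̂) = (1103 − 935) / (3 × 64.529) = 0.8678; Cpk = min(Cpu, Cpl) = 0.7593

0.76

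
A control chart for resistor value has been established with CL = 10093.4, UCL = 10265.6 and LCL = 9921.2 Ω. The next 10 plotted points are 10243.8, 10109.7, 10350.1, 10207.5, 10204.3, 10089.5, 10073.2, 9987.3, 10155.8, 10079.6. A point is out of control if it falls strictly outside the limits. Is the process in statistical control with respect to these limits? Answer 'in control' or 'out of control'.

Compare each point to [9921.2, 10265.6]: sample 3 = 10350.1 > UCL.

out of control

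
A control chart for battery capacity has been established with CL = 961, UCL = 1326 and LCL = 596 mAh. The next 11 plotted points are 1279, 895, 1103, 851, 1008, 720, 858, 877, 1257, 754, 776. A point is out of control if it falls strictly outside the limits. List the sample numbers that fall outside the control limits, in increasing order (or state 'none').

none

All 11 points lie within [596, 1326].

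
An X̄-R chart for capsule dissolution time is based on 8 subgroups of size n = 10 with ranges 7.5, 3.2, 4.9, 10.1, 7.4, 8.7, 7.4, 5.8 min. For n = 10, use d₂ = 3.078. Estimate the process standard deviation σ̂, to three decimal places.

2.234

R̄ = (7.5 + 3.2 + 4.9 + 10.1 + 7.4 + 8.7 + 7.4 + 5.8) / 8 = 6.8750
σ̂ = R̄ / d₂ = 6.8750 / 3.078 = 2.2336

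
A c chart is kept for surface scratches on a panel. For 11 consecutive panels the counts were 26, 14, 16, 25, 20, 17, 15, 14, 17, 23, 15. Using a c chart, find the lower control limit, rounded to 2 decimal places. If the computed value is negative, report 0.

c̄ = (26 + 14 + 16 + 25 + 20 + 17 + 15 + 14 + 17 + 23 + 15) / 11 = 202 / 11 = 18.3636
LCL = c̄ − 3√c̄ = 18.3636 − 3 × 4.2853 = 5.5078

5.51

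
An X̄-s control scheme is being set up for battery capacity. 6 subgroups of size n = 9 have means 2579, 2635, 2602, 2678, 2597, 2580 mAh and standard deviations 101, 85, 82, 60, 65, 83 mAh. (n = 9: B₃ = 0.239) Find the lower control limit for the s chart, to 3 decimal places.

18.961

s̄ = (101 + 85 + 82 + 60 + 65 + 83) / 6 = 79.3333
LCL_s = B₃·s̄ = 0.239 × 79.3333 = 18.9607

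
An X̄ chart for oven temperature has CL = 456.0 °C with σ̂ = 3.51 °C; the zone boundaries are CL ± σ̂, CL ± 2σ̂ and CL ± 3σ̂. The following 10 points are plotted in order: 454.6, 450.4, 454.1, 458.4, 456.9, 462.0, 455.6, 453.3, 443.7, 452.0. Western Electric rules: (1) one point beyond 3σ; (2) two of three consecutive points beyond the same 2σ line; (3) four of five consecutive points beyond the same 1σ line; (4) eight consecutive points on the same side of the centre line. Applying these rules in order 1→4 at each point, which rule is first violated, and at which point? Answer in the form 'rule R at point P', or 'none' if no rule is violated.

Zone of each point (C = within 1σ̂, B = 1σ̂–2σ̂, A = 2σ̂–3σ̂, * = beyond 3σ̂; sign = side of CL): 1:-C, 2:-B, 3:-C, 4:+C, 5:+C, 6:+B, 7:-C, 8:-C, 9:-*, 10:-B
Rule 1 (one point beyond the 3σ limits) is satisfied at point 9.

rule 1 at point 9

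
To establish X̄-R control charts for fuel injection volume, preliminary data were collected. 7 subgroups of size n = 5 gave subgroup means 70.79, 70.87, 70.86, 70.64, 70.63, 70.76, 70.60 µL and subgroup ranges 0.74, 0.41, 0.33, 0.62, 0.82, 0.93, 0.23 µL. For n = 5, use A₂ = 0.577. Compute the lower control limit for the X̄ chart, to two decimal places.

70.40

X̄̄ = (70.79 + 70.87 + 70.86 + 70.64 + 70.63 + 70.76 + 70.60) / 7 = 495.1500 / 7 = 70.7357
R̄ = (0.74 + 0.41 + 0.33 + 0.62 + 0.82 + 0.93 + 0.23) / 7 = 4.0800 / 7 = 0.5829
LCL = X̄̄ − A₂·R̄ = 70.7357 − 0.577 × 0.5829 = 70.3994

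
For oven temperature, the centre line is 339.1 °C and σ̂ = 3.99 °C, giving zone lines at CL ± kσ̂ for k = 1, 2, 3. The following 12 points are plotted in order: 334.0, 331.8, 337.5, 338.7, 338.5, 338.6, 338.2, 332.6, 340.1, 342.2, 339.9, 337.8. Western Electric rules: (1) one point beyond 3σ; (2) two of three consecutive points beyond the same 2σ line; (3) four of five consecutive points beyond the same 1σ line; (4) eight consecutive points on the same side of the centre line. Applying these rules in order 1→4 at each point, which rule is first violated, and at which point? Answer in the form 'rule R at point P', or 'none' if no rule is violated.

Zone of each point (C = within 1σ̂, B = 1σ̂–2σ̂, A = 2σ̂–3σ̂, * = beyond 3σ̂; sign = side of CL): 1:-B, 2:-B, 3:-C, 4:-C, 5:-C, 6:-C, 7:-C, 8:-B, 9:+C, 10:+C, 11:+C, 12:-C
Rule 4 (eight consecutive points on the same side of the centre line) is satisfied at point 8.

rule 4 at point 8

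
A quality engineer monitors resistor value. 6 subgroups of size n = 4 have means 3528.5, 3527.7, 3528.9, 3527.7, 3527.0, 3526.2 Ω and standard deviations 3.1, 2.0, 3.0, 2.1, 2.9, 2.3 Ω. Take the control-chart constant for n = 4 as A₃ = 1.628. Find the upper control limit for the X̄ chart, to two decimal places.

X̄̄ = (3528.5 + 3527.7 + 3528.9 + 3527.7 + 3527.0 + 3526.2) / 6 = 3527.6667
s̄ = (3.1 + 2.0 + 3.0 + 2.1 + 2.9 + 2.3) / 6 = 2.5667
UCL = X̄̄ + A₃·s̄ = 3527.6667 + 1.628 × 2.5667 = 3531.8452

3531.85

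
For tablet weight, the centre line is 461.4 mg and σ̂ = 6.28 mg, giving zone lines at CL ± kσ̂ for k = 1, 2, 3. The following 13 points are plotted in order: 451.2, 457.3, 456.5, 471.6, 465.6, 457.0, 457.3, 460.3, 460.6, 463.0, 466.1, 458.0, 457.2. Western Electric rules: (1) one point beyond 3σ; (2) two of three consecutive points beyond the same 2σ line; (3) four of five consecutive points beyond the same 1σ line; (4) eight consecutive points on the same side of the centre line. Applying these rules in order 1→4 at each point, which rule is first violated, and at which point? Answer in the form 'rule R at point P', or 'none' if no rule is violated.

none

Zone of each point (C = within 1σ̂, B = 1σ̂–2σ̂, A = 2σ̂–3σ̂, * = beyond 3σ̂; sign = side of CL): 1:-B, 2:-C, 3:-C, 4:+B, 5:+C, 6:-C, 7:-C, 8:-C, 9:-C, 10:+C, 11:+C, 12:-C, 13:-C
No rule fires across all 13 points.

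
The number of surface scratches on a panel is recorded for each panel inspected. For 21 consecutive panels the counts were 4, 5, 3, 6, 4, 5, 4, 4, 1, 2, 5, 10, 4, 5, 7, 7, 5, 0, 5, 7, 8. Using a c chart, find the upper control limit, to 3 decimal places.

c̄ = (4 + 5 + 3 + 6 + 4 + 5 + 4 + 4 + 1 + 2 + 5 + 10 + 4 + 5 + 7 + 7 + 5 + 0 + 5 + 7 + 8) / 21 = 101 / 21 = 4.8095
UCL = c̄ + 3√c̄ = 4.8095 + 3 × √4.8095 = 4.8095 + 3 × 2.1931 = 11.3887

11.389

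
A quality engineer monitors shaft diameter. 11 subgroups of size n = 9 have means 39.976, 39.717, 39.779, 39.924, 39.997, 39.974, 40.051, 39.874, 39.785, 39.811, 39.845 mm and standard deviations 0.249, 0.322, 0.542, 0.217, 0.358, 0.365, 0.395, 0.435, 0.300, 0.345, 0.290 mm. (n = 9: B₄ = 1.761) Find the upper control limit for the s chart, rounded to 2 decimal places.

0.61

s̄ = (0.249 + 0.322 + 0.542 + 0.217 + 0.358 + 0.365 + 0.395 + 0.435 + 0.300 + 0.345 + 0.290) / 11 = 0.3471
UCL_s = B₄·s̄ = 1.761 × 0.3471 = 0.6112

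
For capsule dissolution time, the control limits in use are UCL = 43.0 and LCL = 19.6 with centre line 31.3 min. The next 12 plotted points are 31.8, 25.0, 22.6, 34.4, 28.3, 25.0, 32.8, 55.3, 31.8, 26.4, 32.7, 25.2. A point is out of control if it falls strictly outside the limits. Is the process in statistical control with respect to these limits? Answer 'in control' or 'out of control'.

Compare each point to [19.6, 43.0]: sample 8 = 55.3 > UCL.

out of control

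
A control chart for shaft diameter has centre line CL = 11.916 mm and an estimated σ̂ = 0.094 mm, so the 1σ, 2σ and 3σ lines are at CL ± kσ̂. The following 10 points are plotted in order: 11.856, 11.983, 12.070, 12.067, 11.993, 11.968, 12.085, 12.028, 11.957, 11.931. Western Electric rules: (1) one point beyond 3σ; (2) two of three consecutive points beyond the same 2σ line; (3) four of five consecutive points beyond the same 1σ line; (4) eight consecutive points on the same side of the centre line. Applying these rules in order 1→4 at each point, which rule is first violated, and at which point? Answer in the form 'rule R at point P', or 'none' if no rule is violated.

Zone of each point (C = within 1σ̂, B = 1σ̂–2σ̂, A = 2σ̂–3σ̂, * = beyond 3σ̂; sign = side of CL): 1:-C, 2:+C, 3:+B, 4:+B, 5:+C, 6:+C, 7:+B, 8:+B, 9:+C, 10:+C
Rule 4 (eight consecutive points on the same side of the centre line) is satisfied at point 9.

rule 4 at point 9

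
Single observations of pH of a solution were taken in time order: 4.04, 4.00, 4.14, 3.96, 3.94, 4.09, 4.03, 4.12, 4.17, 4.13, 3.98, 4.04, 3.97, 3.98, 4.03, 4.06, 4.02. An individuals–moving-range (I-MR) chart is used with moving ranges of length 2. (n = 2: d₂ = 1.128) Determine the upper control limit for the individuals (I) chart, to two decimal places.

4.24

X̄ = (4.04 + 4.00 + 4.14 + 3.96 + 3.94 + 4.09 + 4.03 + 4.12 + 4.17 + 4.13 + 3.98 + 4.04 + 3.97 + 3.98 + 4.03 + 4.06 + 4.02) / 17 = 4.0412
Moving ranges: 0.04, 0.14, 0.18, 0.02, 0.15, 0.06, 0.09, 0.05, 0.04, 0.15, 0.06, 0.07, 0.01, 0.05, 0.03, 0.04; M̄R̄ = 1.1800 / 16 = 0.0737
UCL = X̄ + 3·M̄R̄/d₂ = 4.0412 + 3 × 0.0737 / 1.128 = 4.2373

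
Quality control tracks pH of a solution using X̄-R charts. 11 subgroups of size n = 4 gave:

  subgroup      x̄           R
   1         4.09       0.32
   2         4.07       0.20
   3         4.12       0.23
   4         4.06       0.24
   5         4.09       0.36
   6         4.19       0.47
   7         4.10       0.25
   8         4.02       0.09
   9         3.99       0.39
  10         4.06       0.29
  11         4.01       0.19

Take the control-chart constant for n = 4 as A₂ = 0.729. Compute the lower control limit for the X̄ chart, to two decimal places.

3.87

X̄̄ = (4.09 + 4.07 + 4.12 + 4.06 + 4.09 + 4.19 + 4.10 + 4.02 + 3.99 + 4.06 + 4.01) / 11 = 44.8000 / 11 = 4.0727
R̄ = (0.32 + 0.20 + 0.23 + 0.24 + 0.36 + 0.47 + 0.25 + 0.09 + 0.39 + 0.29 + 0.19) / 11 = 3.0300 / 11 = 0.2755
LCL = X̄̄ − A₂·R̄ = 4.0727 − 0.729 × 0.2755 = 3.8719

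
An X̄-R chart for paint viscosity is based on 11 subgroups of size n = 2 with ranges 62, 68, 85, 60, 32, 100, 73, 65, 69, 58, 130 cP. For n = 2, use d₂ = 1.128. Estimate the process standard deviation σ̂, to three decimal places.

R̄ = (62 + 68 + 85 + 60 + 32 + 100 + 73 + 65 + 69 + 58 + 130) / 11 = 72.9091
σ̂ = R̄ / d₂ = 72.9091 / 1.128 = 64.6357

64.636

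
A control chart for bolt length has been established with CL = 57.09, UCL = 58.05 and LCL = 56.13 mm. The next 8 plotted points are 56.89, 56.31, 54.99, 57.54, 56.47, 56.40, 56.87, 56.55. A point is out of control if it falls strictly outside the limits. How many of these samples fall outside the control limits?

Compare each point to [56.13, 58.05]: sample 3 = 54.99 < LCL.

1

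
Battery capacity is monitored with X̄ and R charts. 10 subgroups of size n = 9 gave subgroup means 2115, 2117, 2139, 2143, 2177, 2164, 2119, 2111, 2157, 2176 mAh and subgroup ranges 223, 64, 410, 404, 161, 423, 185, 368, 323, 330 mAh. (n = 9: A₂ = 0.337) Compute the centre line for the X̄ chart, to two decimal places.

2141.80

X̄̄ = (2115 + 2117 + 2139 + 2143 + 2177 + 2164 + 2119 + 2111 + 2157 + 2176) / 10 = 21418.0000 / 10 = 2141.8000
CL = X̄̄ = 2141.8000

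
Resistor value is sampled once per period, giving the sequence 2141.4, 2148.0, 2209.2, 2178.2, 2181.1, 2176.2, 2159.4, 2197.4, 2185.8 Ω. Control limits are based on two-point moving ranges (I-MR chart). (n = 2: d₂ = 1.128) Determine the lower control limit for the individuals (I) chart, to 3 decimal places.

2117.676

X̄ = (2141.4 + 2148.0 + 2209.2 + 2178.2 + 2181.1 + 2176.2 + 2159.4 + 2197.4 + 2185.8) / 9 = 2175.1889
Moving ranges: 6.6, 61.2, 31.0, 2.9, 4.9, 16.8, 38.0, 11.6; M̄R̄ = 173.0000 / 8 = 21.6250
LCL = X̄ − 3·M̄R̄/d₂ = 2175.1889 − 3 × 21.6250 / 1.128 = 2117.6756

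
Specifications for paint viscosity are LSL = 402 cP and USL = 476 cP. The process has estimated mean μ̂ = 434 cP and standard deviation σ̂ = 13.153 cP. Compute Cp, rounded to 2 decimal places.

Cp = (USL − LSL) / (6σ̂) = (476 − 402) / (6 × 13.153) = 74.0000 / 78.9180 = 0.9377

0.94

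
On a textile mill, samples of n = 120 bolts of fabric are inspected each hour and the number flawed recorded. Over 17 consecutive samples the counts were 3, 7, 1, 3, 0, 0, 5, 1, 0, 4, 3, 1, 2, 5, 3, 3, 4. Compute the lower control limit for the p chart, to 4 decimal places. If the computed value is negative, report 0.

p̄ = Σdᵢ / (k·n) = 45 / (17 × 120) = 0.02206
LCL = p̄ − 3·√(p̄(1−p̄)/n) = 0.02206 − 3 × 0.01341 = -0.01816 → 0 (negative, so LCL = 0)

0.0000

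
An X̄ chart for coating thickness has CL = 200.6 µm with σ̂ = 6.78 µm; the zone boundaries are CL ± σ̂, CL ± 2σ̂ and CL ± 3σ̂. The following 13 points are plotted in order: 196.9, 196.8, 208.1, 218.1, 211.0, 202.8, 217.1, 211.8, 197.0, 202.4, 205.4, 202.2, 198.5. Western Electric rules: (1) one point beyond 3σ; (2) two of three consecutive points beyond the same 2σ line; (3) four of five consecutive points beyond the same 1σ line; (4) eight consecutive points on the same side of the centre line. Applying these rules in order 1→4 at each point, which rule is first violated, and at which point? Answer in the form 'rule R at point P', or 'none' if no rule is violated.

Zone of each point (C = within 1σ̂, B = 1σ̂–2σ̂, A = 2σ̂–3σ̂, * = beyond 3σ̂; sign = side of CL): 1:-C, 2:-C, 3:+B, 4:+A, 5:+B, 6:+C, 7:+A, 8:+B, 9:-C, 10:+C, 11:+C, 12:+C, 13:-C
Rule 3 (four of five consecutive points beyond the same 1σ limit) is satisfied at point 7.

rule 3 at point 7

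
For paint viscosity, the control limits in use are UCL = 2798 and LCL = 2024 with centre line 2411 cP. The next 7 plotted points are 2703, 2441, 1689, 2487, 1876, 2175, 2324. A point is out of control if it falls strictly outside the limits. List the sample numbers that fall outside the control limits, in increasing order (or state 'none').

3, 5

Compare each point to [2024, 2798]: sample 3 = 1689 < LCL; sample 5 = 1876 < LCL.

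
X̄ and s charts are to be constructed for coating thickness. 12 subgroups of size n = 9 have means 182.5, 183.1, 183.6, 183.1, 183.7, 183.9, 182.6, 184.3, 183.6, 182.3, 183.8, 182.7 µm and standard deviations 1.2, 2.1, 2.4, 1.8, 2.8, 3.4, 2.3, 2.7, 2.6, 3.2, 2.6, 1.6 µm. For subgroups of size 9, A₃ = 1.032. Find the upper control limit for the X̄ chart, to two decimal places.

185.73

X̄̄ = (182.5 + 183.1 + 183.6 + 183.1 + 183.7 + 183.9 + 182.6 + 184.3 + 183.6 + 182.3 + 183.8 + 182.7) / 12 = 183.2667
s̄ = (1.2 + 2.1 + 2.4 + 1.8 + 2.8 + 3.4 + 2.3 + 2.7 + 2.6 + 3.2 + 2.6 + 1.6) / 12 = 2.3917
UCL = X̄̄ + A₃·s̄ = 183.2667 + 1.032 × 2.3917 = 185.7349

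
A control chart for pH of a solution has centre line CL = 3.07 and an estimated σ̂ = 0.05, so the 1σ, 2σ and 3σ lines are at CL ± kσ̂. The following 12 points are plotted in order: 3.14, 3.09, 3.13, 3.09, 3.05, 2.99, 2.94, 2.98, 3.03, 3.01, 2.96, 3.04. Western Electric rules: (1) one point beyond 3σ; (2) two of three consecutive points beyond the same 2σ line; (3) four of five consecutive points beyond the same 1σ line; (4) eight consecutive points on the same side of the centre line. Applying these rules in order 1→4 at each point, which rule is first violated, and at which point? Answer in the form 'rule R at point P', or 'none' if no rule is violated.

rule 3 at point 10

Zone of each point (C = within 1σ̂, B = 1σ̂–2σ̂, A = 2σ̂–3σ̂, * = beyond 3σ̂; sign = side of CL): 1:+B, 2:+C, 3:+B, 4:+C, 5:-C, 6:-B, 7:-A, 8:-B, 9:-C, 10:-B, 11:-A, 12:-C
Rule 3 (four of five consecutive points beyond the same 1σ limit) is satisfied at point 10.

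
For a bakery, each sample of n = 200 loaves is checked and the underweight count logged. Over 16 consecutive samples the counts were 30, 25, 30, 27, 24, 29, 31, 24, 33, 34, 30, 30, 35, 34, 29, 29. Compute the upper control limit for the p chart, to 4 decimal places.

p̄ = Σdᵢ / (k·n) = 474 / (16 × 200) = 0.14813
UCL = p̄ + 3·√(p̄(1−p̄)/n) = 0.14813 + 3 × √(0.14813×0.85187/200) = 0.14813 + 3 × 0.02512 = 0.22348

0.2235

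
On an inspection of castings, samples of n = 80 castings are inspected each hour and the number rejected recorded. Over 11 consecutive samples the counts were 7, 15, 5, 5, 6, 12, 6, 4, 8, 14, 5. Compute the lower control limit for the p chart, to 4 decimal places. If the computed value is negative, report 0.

0.0000

p̄ = Σdᵢ / (k·n) = 87 / (11 × 80) = 0.09886
LCL = p̄ − 3·√(p̄(1−p̄)/n) = 0.09886 − 3 × 0.03337 = -0.00125 → 0 (negative, so LCL = 0)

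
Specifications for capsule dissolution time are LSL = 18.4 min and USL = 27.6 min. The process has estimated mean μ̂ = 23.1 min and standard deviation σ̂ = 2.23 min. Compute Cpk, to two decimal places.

Cpu = (USL − μ̂) / (3σ̂) = (27.6 − 23.1) / (3 × 2.23) = 0.6726; Cpl = (μ̂ − LSL) / (3σ̂) = (23.1 − 18.4) / (3 × 2.23) = 0.7025; Cpk = min(Cpu, Cpl) = 0.6726

0.67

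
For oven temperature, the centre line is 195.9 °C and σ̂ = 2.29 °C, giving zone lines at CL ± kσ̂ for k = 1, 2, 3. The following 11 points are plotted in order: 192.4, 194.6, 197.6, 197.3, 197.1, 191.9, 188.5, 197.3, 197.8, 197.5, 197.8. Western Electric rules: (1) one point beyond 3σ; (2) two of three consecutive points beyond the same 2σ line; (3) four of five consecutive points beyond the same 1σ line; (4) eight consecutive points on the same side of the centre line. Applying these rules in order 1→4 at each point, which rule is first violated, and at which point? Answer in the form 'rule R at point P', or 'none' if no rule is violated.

rule 1 at point 7

Zone of each point (C = within 1σ̂, B = 1σ̂–2σ̂, A = 2σ̂–3σ̂, * = beyond 3σ̂; sign = side of CL): 1:-B, 2:-C, 3:+C, 4:+C, 5:+C, 6:-B, 7:-*, 8:+C, 9:+C, 10:+C, 11:+C
Rule 1 (one point beyond the 3σ limits) is satisfied at point 7.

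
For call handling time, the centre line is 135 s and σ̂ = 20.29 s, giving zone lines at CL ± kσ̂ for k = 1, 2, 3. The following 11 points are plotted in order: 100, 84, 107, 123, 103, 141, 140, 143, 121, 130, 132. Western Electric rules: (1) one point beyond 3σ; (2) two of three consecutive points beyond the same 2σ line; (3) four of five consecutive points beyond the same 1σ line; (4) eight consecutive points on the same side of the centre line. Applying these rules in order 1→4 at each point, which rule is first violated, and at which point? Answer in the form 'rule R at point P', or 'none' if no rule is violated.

rule 3 at point 5

Zone of each point (C = within 1σ̂, B = 1σ̂–2σ̂, A = 2σ̂–3σ̂, * = beyond 3σ̂; sign = side of CL): 1:-B, 2:-A, 3:-B, 4:-C, 5:-B, 6:+C, 7:+C, 8:+C, 9:-C, 10:-C, 11:-C
Rule 3 (four of five consecutive points beyond the same 1σ limit) is satisfied at point 5.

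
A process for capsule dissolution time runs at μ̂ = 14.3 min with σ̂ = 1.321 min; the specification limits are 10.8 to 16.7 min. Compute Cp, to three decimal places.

Cp = (USL − LSL) / (6σ̂) = (16.7 − 10.8) / (6 × 1.321) = 5.9000 / 7.9260 = 0.7444

0.744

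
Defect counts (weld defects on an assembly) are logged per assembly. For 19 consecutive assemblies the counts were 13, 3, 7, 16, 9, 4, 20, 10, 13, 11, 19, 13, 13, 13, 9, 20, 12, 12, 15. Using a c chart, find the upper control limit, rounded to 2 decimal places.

22.69

c̄ = (13 + 3 + 7 + 16 + 9 + 4 + 20 + 10 + 13 + 11 + 19 + 13 + 13 + 13 + 9 + 20 + 12 + 12 + 15) / 19 = 232 / 19 = 12.2105
UCL = c̄ + 3√c̄ = 12.2105 + 3 × √12.2105 = 12.2105 + 3 × 3.4944 = 22.6936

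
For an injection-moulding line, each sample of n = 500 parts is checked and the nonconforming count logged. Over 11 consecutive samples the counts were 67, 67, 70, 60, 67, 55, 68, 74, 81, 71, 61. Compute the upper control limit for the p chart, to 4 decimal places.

p̄ = Σdᵢ / (k·n) = 741 / (11 × 500) = 0.13473
UCL = p̄ + 3·√(p̄(1−p̄)/n) = 0.13473 + 3 × √(0.13473×0.86527/500) = 0.13473 + 3 × 0.01527 = 0.18054

0.1805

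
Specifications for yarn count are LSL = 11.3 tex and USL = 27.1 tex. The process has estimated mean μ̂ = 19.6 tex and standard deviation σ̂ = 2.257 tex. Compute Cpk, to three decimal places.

1.108

Cpu = (USL − μ̂) / (3σ̂) = (27.1 − 19.6) / (3 × 2.257) = 1.1077; Cpl = (μ̂ − LSL) / (3σ̂) = (19.6 − 11.3) / (3 × 2.257) = 1.2258; Cpk = min(Cpu, Cpl) = 1.1077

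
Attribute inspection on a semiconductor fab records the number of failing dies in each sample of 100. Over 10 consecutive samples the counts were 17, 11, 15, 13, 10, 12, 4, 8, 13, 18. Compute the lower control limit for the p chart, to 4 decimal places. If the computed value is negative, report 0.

p̄ = Σdᵢ / (k·n) = 121 / (10 × 100) = 0.12100
LCL = p̄ − 3·√(p̄(1−p̄)/n) = 0.12100 − 3 × 0.03261 = 0.02316

0.0232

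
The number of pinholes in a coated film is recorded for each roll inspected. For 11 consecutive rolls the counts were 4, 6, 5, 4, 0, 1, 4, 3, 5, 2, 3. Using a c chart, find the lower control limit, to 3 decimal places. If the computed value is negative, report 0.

0.000

c̄ = (4 + 6 + 5 + 4 + 0 + 1 + 4 + 3 + 5 + 2 + 3) / 11 = 37 / 11 = 3.3636
LCL = c̄ − 3√c̄ = 3.3636 − 3 × 1.8340 = -2.1384 → 0 (cannot be negative)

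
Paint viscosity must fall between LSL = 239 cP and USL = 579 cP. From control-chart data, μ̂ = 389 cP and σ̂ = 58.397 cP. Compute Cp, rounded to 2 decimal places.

0.97

Cp = (USL − LSL) / (6σ̂) = (579 − 239) / (6 × 58.397) = 340.0000 / 350.3820 = 0.9704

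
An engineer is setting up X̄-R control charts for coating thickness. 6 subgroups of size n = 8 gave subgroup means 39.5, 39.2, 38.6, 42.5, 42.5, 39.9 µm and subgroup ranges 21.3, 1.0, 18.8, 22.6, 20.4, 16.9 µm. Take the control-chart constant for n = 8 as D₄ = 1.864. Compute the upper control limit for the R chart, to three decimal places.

R̄ = (21.3 + 1.0 + 18.8 + 22.6 + 20.4 + 16.9) / 6 = 101.0000 / 6 = 16.8333
UCL_R = D₄·R̄ = 1.864 × 16.8333 = 31.3773

31.377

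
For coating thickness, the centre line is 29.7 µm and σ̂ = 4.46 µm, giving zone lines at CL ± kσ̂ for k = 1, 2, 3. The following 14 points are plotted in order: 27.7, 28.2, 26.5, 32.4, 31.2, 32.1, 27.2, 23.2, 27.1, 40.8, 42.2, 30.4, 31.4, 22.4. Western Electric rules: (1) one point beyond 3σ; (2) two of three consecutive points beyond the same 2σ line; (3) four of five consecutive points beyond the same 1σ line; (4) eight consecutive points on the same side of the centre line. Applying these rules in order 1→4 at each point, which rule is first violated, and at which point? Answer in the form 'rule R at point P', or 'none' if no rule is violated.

Zone of each point (C = within 1σ̂, B = 1σ̂–2σ̂, A = 2σ̂–3σ̂, * = beyond 3σ̂; sign = side of CL): 1:-C, 2:-C, 3:-C, 4:+C, 5:+C, 6:+C, 7:-C, 8:-B, 9:-C, 10:+A, 11:+A, 12:+C, 13:+C, 14:-B
Rule 2 (two of three consecutive points beyond the same 2σ limit) is satisfied at point 11.

rule 2 at point 11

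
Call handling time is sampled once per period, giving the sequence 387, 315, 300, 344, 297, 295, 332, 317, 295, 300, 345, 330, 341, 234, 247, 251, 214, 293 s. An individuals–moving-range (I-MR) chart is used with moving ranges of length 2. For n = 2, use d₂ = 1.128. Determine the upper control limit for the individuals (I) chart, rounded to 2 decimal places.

X̄ = (387 + 315 + 300 + 344 + 297 + 295 + 332 + 317 + 295 + 300 + 345 + 330 + 341 + 234 + 247 + 251 + 214 + 293) / 18 = 302.0556
Moving ranges: 72, 15, 44, 47, 2, 37, 15, 22, 5, 45, 15, 11, 107, 13, 4, 37, 79; M̄R̄ = 570.0000 / 17 = 33.5294
UCL = X̄ + 3·M̄R̄/d₂ = 302.0556 + 3 × 33.5294 / 1.128 = 391.2295

391.23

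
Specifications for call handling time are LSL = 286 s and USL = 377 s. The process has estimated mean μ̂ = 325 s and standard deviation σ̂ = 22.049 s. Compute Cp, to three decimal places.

0.688

Cp = (USL − LSL) / (6σ̂) = (377 − 286) / (6 × 22.049) = 91.0000 / 132.2940 = 0.6879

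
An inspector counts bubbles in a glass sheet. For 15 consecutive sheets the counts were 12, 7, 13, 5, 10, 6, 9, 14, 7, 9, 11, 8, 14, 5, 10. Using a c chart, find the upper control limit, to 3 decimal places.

18.498

c̄ = (12 + 7 + 13 + 5 + 10 + 6 + 9 + 14 + 7 + 9 + 11 + 8 + 14 + 5 + 10) / 15 = 140 / 15 = 9.3333
UCL = c̄ + 3√c̄ = 9.3333 + 3 × √9.3333 = 9.3333 + 3 × 3.0551 = 18.4985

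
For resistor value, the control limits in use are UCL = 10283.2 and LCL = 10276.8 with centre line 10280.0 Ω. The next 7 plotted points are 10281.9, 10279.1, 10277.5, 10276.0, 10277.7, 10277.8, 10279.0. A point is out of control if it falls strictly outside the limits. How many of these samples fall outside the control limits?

1

Compare each point to [10276.8, 10283.2]: sample 4 = 10276.0 < LCL.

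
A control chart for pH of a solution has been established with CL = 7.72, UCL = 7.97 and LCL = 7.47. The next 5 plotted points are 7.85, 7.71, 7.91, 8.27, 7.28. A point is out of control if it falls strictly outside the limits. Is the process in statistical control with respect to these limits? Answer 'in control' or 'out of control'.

out of control

Compare each point to [7.47, 7.97]: sample 4 = 8.27 > UCL; sample 5 = 7.28 < LCL.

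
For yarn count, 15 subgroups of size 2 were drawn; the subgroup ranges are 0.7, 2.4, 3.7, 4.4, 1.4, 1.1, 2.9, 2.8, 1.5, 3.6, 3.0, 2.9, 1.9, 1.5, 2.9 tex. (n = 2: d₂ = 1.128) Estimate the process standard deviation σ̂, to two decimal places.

2.17

R̄ = (0.7 + 2.4 + 3.7 + 4.4 + 1.4 + 1.1 + 2.9 + 2.8 + 1.5 + 3.6 + 3.0 + 2.9 + 1.9 + 1.5 + 2.9) / 15 = 2.4467
σ̂ = R̄ / d₂ = 2.4467 / 1.128 = 2.1690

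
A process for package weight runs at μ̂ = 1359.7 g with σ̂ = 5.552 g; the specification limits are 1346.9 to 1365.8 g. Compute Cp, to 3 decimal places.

0.567

Cp = (USL − LSL) / (6σ̂) = (1365.8 − 1346.9) / (6 × 5.552) = 18.9000 / 33.3120 = 0.5674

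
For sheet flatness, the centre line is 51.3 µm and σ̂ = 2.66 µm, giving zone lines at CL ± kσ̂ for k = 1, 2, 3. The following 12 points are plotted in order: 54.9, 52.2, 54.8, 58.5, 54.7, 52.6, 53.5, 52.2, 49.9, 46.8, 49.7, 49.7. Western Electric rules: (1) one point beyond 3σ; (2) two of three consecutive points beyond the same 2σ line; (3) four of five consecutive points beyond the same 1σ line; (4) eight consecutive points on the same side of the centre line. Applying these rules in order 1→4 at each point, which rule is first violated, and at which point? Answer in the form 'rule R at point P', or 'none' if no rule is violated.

rule 3 at point 5

Zone of each point (C = within 1σ̂, B = 1σ̂–2σ̂, A = 2σ̂–3σ̂, * = beyond 3σ̂; sign = side of CL): 1:+B, 2:+C, 3:+B, 4:+A, 5:+B, 6:+C, 7:+C, 8:+C, 9:-C, 10:-B, 11:-C, 12:-C
Rule 3 (four of five consecutive points beyond the same 1σ limit) is satisfied at point 5.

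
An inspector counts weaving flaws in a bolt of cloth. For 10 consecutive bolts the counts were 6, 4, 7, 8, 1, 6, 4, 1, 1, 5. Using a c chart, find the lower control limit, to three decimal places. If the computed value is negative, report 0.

c̄ = (6 + 4 + 7 + 8 + 1 + 6 + 4 + 1 + 1 + 5) / 10 = 43 / 10 = 4.3000
LCL = c̄ − 3√c̄ = 4.3000 − 3 × 2.0736 = -1.9209 → 0 (cannot be negative)

0.000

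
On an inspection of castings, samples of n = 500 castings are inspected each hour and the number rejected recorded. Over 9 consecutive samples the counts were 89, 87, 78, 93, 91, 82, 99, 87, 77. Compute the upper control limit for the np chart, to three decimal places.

112.431

p̄ = Σdᵢ / (k·n) = 783 / (9 × 500) = 0.17400
UCL = np̄ + 3·√(np̄(1−p̄)) = 87.0000 + 3 × √(87.0000×0.82600) = 87.0000 + 3 × 8.4771 = 112.4314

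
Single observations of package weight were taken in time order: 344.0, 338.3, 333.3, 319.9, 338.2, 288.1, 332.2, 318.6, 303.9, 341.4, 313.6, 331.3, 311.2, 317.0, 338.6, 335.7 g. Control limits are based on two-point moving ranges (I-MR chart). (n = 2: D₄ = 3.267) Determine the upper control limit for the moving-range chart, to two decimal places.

64.97

Moving ranges: 5.7, 5.0, 13.4, 18.3, 50.1, 44.1, 13.6, 14.7, 37.5, 27.8, 17.7, 20.1, 5.8, 21.6, 2.9; M̄R̄ = 298.3000 / 15 = 19.8867
UCL_MR = D₄·M̄R̄ = 3.267 × 19.8867 = 64.9697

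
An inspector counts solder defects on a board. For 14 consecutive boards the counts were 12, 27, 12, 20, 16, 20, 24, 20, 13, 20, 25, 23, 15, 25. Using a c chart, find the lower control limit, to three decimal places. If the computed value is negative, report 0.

6.205

c̄ = (12 + 27 + 12 + 20 + 16 + 20 + 24 + 20 + 13 + 20 + 25 + 23 + 15 + 25) / 14 = 272 / 14 = 19.4286
LCL = c̄ − 3√c̄ = 19.4286 − 3 × 4.4078 = 6.2052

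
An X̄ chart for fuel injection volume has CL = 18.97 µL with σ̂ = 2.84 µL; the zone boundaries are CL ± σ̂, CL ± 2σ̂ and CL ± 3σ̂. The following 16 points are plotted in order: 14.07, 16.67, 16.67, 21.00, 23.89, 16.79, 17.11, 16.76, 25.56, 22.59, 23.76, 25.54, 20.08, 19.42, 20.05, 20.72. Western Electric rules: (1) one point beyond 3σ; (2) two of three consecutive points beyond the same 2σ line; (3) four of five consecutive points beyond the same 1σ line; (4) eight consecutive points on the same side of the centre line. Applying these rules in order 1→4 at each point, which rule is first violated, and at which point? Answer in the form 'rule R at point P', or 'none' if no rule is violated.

rule 3 at point 12

Zone of each point (C = within 1σ̂, B = 1σ̂–2σ̂, A = 2σ̂–3σ̂, * = beyond 3σ̂; sign = side of CL): 1:-B, 2:-C, 3:-C, 4:+C, 5:+B, 6:-C, 7:-C, 8:-C, 9:+A, 10:+B, 11:+B, 12:+A, 13:+C, 14:+C, 15:+C, 16:+C
Rule 3 (four of five consecutive points beyond the same 1σ limit) is satisfied at point 12.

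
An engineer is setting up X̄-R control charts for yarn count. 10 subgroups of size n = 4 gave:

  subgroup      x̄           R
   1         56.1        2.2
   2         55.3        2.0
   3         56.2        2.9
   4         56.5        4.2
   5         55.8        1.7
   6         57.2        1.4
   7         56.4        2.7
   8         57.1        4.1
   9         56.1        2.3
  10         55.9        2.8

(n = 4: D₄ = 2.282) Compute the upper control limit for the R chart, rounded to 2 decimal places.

6.00

R̄ = (2.2 + 2.0 + 2.9 + 4.2 + 1.7 + 1.4 + 2.7 + 4.1 + 2.3 + 2.8) / 10 = 26.3000 / 10 = 2.6300
UCL_R = D₄·R̄ = 2.282 × 2.6300 = 6.0017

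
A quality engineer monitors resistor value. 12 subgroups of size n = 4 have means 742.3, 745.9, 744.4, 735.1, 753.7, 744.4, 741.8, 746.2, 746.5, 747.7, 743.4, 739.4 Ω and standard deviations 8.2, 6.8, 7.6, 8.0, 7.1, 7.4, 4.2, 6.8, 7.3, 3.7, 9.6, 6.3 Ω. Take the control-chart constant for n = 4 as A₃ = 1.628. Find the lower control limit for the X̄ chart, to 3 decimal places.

732.973

X̄̄ = (742.3 + 745.9 + 744.4 + 735.1 + 753.7 + 744.4 + 741.8 + 746.2 + 746.5 + 747.7 + 743.4 + 739.4) / 12 = 744.2333
s̄ = (8.2 + 6.8 + 7.6 + 8.0 + 7.1 + 7.4 + 4.2 + 6.8 + 7.3 + 3.7 + 9.6 + 6.3) / 12 = 6.9167
LCL = X̄̄ − A₃·s̄ = 744.2333 − 1.628 × 6.9167 = 732.9730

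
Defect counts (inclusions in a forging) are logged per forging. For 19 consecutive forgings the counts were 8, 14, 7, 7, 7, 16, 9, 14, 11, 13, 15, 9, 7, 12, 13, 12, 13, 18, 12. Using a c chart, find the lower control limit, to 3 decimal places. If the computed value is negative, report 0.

c̄ = (8 + 14 + 7 + 7 + 7 + 16 + 9 + 14 + 11 + 13 + 15 + 9 + 7 + 12 + 13 + 12 + 13 + 18 + 12) / 19 = 217 / 19 = 11.4211
LCL = c̄ − 3√c̄ = 11.4211 − 3 × 3.3795 = 1.2825

1.283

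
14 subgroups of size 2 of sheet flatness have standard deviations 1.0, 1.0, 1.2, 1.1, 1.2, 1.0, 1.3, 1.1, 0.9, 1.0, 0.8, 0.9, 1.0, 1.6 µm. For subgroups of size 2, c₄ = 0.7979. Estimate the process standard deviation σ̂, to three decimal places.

s̄ = (1.0 + 1.0 + 1.2 + 1.1 + 1.2 + 1.0 + 1.3 + 1.1 + 0.9 + 1.0 + 0.8 + 0.9 + 1.0 + 1.6) / 14 = 1.0786
σ̂ = s̄ / c₄ = 1.0786 / 0.7979 = 1.3518

1.352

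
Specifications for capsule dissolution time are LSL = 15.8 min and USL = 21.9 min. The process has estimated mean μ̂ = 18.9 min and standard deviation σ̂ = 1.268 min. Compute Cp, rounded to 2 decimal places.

0.80

Cp = (USL − LSL) / (6σ̂) = (21.9 − 15.8) / (6 × 1.268) = 6.1000 / 7.6080 = 0.8018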